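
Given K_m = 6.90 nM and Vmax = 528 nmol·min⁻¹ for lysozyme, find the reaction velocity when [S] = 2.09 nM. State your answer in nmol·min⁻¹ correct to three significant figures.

v = Vmax·[S]/(Km + [S]) = 528 × 2.09 / (6.90 + 2.09)
  = 1104 / 8.990 = 123 nmol·min⁻¹.

123 nmol·min⁻¹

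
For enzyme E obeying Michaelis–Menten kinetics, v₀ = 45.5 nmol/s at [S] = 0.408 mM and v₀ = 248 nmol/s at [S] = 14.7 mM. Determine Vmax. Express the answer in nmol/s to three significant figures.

From v = Vmax[S]/(Km+[S]), each point gives Vmax = v(Km+[S])/[S].
Equating: 45.5(Km+0.408)/0.408 = 248(Km+14.7)/14.7.
111.5·Km + 45.5 = 16.87·Km + 248, so (111.5 − 16.87)·Km = 248 − 45.5.
Km = 202.5/94.65 = 2.14 mM; then Vmax = 45.5(2.14+0.408)/0.408 = 284 nmol/s.

284 nmol/s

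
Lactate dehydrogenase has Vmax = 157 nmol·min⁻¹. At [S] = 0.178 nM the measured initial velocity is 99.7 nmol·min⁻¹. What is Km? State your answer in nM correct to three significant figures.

0.102 nM

From v = Vmax[S]/(Km+[S]), Km = [S](Vmax − v)/v.
Km = 0.178 × (157 − 99.7) / 99.7 = 10.20/99.7 = 0.102 nM.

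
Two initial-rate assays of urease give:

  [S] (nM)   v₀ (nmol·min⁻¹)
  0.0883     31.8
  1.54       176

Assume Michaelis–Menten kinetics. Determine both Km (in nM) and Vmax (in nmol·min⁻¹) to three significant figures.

Km = 0.587 nM; Vmax = 243 nmol·min⁻¹

From v = Vmax[S]/(Km+[S]), each point gives Vmax = v(Km+[S])/[S].
Equating: 31.8(Km+0.0883)/0.0883 = 176(Km+1.54)/1.54.
360.1·Km + 31.8 = 114.3·Km + 176, so (360.1 − 114.3)·Km = 176 − 31.8.
Km = 144.2/245.9 = 0.587 nM; then Vmax = 31.8(0.587+0.0883)/0.0883 = 243 nmol·min⁻¹.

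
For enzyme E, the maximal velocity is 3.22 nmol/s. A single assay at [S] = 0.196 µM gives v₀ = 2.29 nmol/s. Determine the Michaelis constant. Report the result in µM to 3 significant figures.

0.0796 µM

From v = Vmax[S]/(Km+[S]), Km = [S](Vmax − v)/v.
Km = 0.196 × (3.22 − 2.29) / 2.29 = 0.1823/2.29 = 0.0796 µM.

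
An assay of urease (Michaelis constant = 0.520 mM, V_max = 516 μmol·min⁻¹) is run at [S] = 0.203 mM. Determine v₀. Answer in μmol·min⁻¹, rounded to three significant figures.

[S]/(Km+[S]) = 0.203/0.7230 = 0.2808, the fractional saturation.
v = 0.2808 × Vmax = 0.2808 × 516 = 145 μmol·min⁻¹.

145 μmol·min⁻¹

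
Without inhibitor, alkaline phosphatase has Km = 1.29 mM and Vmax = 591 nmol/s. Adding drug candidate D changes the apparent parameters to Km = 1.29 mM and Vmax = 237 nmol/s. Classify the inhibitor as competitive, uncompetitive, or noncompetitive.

noncompetitive

Vmax decreases (591 → 237 nmol/s) while Km is unchanged — pure noncompetitive inhibition.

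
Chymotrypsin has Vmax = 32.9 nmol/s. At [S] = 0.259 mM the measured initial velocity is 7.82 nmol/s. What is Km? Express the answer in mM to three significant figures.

v/Vmax = 7.82/32.9 = 0.2377 = [S]/(Km+[S]).
So Km + [S] = [S]/0.2377 = 1.090 mM, giving Km = 1.090 − 0.259 = 0.831 mM.

0.831 mM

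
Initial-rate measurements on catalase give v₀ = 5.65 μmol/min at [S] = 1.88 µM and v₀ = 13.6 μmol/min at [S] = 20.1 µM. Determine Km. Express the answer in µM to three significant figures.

In reciprocal form, 1/v = (Km/Vmax)·(1/[S]) + 1/Vmax. The two points give (1/[S], 1/v) = (0.5319, 0.1770) and (0.04975, 0.07353).
Slope = (0.1770 − 0.07353)/(0.5319 − 0.04975) = 0.2146; intercept = 0.1770 − 0.2146×0.5319 = 0.06285.
Vmax = 1/intercept = 15.9 μmol/min; Km = slope × Vmax = 0.2146 × 15.9 = 3.41 µM.

3.41 µM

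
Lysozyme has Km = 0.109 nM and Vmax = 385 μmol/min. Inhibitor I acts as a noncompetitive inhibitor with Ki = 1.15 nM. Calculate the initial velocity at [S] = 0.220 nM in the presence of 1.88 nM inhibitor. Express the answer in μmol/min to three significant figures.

97.7 μmol/min

With α = 1 + [I]/Ki = 1 + 1.88/1.15 = 2.635, the noncompetitive rate law is v = (Vmax/α)·[S] / (Km + [S]).
v = (385/2.635)×0.220 / (0.109 + 0.220) = 32.15/0.3290 = 97.7 μmol/min.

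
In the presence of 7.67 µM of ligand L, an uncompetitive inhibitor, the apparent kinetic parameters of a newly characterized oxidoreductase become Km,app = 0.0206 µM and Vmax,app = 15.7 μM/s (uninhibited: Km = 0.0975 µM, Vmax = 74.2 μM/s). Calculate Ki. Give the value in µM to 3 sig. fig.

2.06 µM

Uncompetitive: Vmax,app = Vmax/α (and Km,app = Km/α) with α = 1 + [I]/Ki.
α = Vmax/Vmax,app = 74.2/15.7 = 4.726.
Since α = 1 + [I]/Ki, [I]/Ki = 4.726 − 1 = 3.726 and Ki = 7.67/3.726 = 2.06 µM.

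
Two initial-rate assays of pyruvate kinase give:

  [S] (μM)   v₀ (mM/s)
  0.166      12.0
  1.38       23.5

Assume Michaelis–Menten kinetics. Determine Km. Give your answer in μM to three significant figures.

0.208 μM

From v = Vmax[S]/(Km+[S]), each point gives Vmax = v(Km+[S])/[S].
Equating: 12.0(Km+0.166)/0.166 = 23.5(Km+1.38)/1.38.
72.29·Km + 12.0 = 17.03·Km + 23.5, so (72.29 − 17.03)·Km = 23.5 − 12.0.
Km = 11.50/55.26 = 0.208 μM; then Vmax = 12.0(0.208+0.166)/0.166 = 27.0 mM/s.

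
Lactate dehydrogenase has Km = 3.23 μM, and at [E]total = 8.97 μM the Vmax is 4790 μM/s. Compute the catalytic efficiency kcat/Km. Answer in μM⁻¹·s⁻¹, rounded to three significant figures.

kcat = Vmax/[E]total = 4790/8.97 = 534 s⁻¹.
kcat/Km = 534/3.23 = 165 μM⁻¹·s⁻¹.

165 μM⁻¹·s⁻¹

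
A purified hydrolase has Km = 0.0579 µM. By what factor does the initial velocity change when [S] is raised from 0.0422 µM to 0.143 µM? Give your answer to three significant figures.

1.69

Since Vmax cancels, v₂/v₁ = [S]₂(Km+[S]₁) / [S]₁(Km+[S]₂).
= 0.143×(0.0579+0.0422) / (0.0422×(0.0579+0.143)) = 0.01431/0.008478 = 1.69.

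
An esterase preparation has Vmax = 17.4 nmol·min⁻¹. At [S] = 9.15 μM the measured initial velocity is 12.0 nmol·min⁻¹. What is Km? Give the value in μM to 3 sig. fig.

From v = Vmax[S]/(Km+[S]), Km = [S](Vmax − v)/v.
Km = 9.15 × (17.4 − 12.0) / 12.0 = 49.41/12.0 = 4.12 μM.

4.12 μM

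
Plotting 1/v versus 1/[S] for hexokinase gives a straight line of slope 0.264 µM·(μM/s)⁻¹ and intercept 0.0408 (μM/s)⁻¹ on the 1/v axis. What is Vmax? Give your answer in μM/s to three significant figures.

24.5 μM/s

The y-intercept of a Lineweaver–Burk plot equals 1/Vmax, so Vmax = 1/0.0408 = 24.5 μM/s.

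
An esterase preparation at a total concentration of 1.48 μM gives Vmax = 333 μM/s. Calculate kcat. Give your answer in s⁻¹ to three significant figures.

225 s⁻¹

kcat = Vmax/[E]total = 333 μM/s / 1.48 μM = 225 s⁻¹.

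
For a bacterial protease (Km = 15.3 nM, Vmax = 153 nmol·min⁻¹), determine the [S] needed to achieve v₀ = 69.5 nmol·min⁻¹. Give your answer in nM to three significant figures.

12.7 nM

Rearranging v = Vmax[S]/(Km+[S]) gives [S] = Km·v/(Vmax − v).
[S] = 15.3 × 69.5 / (153 − 69.5) = 1063/83.50 = 12.7 nM.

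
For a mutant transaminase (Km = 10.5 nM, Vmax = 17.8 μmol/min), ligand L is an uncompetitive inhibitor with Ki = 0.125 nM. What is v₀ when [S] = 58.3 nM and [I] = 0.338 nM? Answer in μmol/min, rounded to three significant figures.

α = 1 + [I]/Ki = 1 + 0.338/0.125 = 3.704.
For an uncompetitive inhibitor, both parameters are divided by α, giving Vmax/α and Km/α: Km,app = 2.83 nM, Vmax,app = 4.81 μmol/min.
v = Vmax,app·[S]/(Km,app + [S]) = 4.81 × 58.3/(2.83 + 58.3) = 4.58 μmol/min.

4.58 μmol/min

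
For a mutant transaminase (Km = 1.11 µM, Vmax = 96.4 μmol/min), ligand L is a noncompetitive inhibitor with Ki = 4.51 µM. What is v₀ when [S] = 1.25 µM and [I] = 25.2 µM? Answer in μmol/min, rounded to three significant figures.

α = 1 + [I]/Ki = 1 + 25.2/4.51 = 6.588.
For a noncompetitive inhibitor, Vmax is reduced to Vmax/α while Km is unchanged: Km,app = 1.11 µM, Vmax,app = 14.6 μmol/min.
v = Vmax,app·[S]/(Km,app + [S]) = 14.6 × 1.25/(1.11 + 1.25) = 7.75 μmol/min.

7.75 μmol/min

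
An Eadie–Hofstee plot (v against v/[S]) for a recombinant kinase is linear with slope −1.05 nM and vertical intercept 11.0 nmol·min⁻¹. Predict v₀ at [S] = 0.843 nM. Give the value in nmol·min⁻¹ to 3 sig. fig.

In the Eadie–Hofstee form v = Vmax − Km·(v/[S]), the slope is −Km and the intercept is Vmax, so Km = 1.05 nM and Vmax = 11.0 nmol·min⁻¹.
v = 11.0 × 0.843/(1.05 + 0.843) = 4.90 nmol·min⁻¹.

4.90 nmol·min⁻¹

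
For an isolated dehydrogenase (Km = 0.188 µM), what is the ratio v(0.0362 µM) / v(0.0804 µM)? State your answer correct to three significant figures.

The fractional saturations are [S]/(Km+[S]) = 0.0804/0.2684 = 0.2996 and 0.0362/0.2242 = 0.1615.
v₂/v₁ is just their ratio: 0.1615/0.2996 = 0.539.

0.539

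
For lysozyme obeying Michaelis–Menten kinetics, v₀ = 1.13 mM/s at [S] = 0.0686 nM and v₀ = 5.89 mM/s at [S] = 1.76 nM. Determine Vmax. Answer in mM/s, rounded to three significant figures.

In reciprocal form, 1/v = (Km/Vmax)·(1/[S]) + 1/Vmax. The two points give (1/[S], 1/v) = (14.58, 0.8850) and (0.5682, 0.1698).
Slope = (0.8850 − 0.1698)/(14.58 − 0.5682) = 0.05105; intercept = 0.8850 − 0.05105×14.58 = 0.1408.
Vmax = 1/intercept = 7.10 mM/s; Km = slope × Vmax = 0.05105 × 7.10 = 0.363 nM.

7.10 mM/s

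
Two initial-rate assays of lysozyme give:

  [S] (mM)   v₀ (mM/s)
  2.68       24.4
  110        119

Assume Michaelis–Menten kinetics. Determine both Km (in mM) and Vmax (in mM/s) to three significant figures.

Km = 11.8 mM; Vmax = 132 mM/s

In reciprocal form, 1/v = (Km/Vmax)·(1/[S]) + 1/Vmax. The two points give (1/[S], 1/v) = (0.3731, 0.04098) and (0.009091, 0.008403).
Slope = (0.04098 − 0.008403)/(0.3731 − 0.009091) = 0.08950; intercept = 0.04098 − 0.08950×0.3731 = 0.007590.
Vmax = 1/intercept = 132 mM/s; Km = slope × Vmax = 0.08950 × 132 = 11.8 mM.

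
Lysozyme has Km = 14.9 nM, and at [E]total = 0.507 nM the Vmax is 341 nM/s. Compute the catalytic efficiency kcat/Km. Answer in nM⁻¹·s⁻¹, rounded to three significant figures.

kcat = Vmax/[E]total = 341/0.507 = 673 s⁻¹.
kcat/Km = 673/14.9 = 45.1 nM⁻¹·s⁻¹.

45.1 nM⁻¹·s⁻¹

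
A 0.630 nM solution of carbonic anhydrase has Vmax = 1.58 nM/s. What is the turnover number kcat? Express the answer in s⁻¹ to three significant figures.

kcat = Vmax/[E]total = 1.58 nM/s / 0.630 nM = 2.51 s⁻¹.

2.51 s⁻¹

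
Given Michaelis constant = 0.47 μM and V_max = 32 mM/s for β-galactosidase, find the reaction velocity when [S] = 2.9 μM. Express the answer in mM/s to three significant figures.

27.5 mM/s

[S]/(Km+[S]) = 2.9/3.370 = 0.8605, the fractional saturation.
v = 0.8605 × Vmax = 0.8605 × 32 = 27.5 mM/s.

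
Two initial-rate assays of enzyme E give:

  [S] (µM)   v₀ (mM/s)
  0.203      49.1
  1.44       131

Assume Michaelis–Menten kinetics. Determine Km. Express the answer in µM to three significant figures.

0.543 µM

From v = Vmax[S]/(Km+[S]), each point gives Vmax = v(Km+[S])/[S].
Equating: 49.1(Km+0.203)/0.203 = 131(Km+1.44)/1.44.
241.9·Km + 49.1 = 90.97·Km + 131, so (241.9 − 90.97)·Km = 131 − 49.1.
Km = 81.90/150.9 = 0.543 µM; then Vmax = 49.1(0.543+0.203)/0.203 = 180 mM/s.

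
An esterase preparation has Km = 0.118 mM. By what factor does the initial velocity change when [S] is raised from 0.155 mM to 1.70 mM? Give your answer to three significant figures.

1.65

The fractional saturations are [S]/(Km+[S]) = 0.155/0.2730 = 0.5678 and 1.70/1.818 = 0.9351.
v₂/v₁ is just their ratio: 0.9351/0.5678 = 1.65.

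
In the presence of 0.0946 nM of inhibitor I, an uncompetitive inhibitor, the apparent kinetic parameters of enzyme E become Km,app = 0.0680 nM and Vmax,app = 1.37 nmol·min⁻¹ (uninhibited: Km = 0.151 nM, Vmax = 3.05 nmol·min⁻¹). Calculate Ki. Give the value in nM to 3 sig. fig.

Uncompetitive: Vmax,app = Vmax/α (and Km,app = Km/α) with α = 1 + [I]/Ki.
α = Vmax/Vmax,app = 3.05/1.37 = 2.226.
Ki = [I]/(α − 1) = 0.0946/1.226 = 0.0771 nM.

0.0771 nM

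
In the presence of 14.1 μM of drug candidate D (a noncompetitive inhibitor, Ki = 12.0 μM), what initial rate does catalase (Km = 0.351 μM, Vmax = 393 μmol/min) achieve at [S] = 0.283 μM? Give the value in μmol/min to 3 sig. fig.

80.7 μmol/min

α = 1 + [I]/Ki = 1 + 14.1/12.0 = 2.175.
For a noncompetitive inhibitor, Vmax is reduced to Vmax/α while Km is unchanged: Km,app = 0.351 μM, Vmax,app = 181 μmol/min.
v = Vmax,app·[S]/(Km,app + [S]) = 181 × 0.283/(0.351 + 0.283) = 80.7 μmol/min.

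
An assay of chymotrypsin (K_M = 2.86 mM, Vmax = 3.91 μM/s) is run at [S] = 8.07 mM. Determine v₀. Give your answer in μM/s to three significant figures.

[S]/(Km+[S]) = 8.07/10.93 = 0.7383, the fractional saturation.
v = 0.7383 × Vmax = 0.7383 × 3.91 = 2.89 μM/s.

2.89 μM/s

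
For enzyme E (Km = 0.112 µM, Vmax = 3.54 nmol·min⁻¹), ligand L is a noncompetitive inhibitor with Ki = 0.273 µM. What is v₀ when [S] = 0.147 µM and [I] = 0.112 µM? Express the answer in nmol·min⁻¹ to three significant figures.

With α = 1 + [I]/Ki = 1 + 0.112/0.273 = 1.410, the noncompetitive rate law is v = (Vmax/α)·[S] / (Km + [S]).
v = (3.54/1.410)×0.147 / (0.112 + 0.147) = 0.3690/0.2590 = 1.42 nmol·min⁻¹.

1.42 nmol·min⁻¹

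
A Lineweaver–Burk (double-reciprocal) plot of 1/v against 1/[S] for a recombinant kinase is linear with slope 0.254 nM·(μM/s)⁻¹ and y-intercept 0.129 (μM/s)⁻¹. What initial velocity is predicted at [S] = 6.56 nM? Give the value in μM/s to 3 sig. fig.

The y-intercept is 1/Vmax, so Vmax = 1/0.129 = 7.75 μM/s.
The slope is Km/Vmax, so Km = 0.254 × 7.75 = 1.97 nM.
Then v = 7.75 × 6.56/(1.97 + 6.56) = 5.96 μM/s.

5.96 μM/s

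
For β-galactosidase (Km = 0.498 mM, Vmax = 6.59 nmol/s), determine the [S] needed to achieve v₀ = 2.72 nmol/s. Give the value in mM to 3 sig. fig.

The required fractional saturation is v/Vmax = 2.72/6.59 = 0.4127.
Then [S]/(Km+[S]) = 0.4127 ⇒ [S] = 0.498 × 0.4127/(1 − 0.4127) = 0.350 mM.

0.350 mM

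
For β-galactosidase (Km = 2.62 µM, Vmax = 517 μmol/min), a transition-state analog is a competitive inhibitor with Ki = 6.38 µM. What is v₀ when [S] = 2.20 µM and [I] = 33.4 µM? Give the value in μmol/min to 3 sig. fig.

61.4 μmol/min

With α = 1 + [I]/Ki = 1 + 33.4/6.38 = 6.235, the competitive rate law is v = Vmax[S] / (αKm + [S]).
v = 517×2.20 / (6.235×2.62 + 2.20) = 1137/18.54 = 61.4 μmol/min.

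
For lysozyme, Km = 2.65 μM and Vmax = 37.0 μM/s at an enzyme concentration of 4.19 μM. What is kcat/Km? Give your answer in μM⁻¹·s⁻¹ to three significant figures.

kcat = Vmax/[E]total = 37.0/4.19 = 8.83 s⁻¹.
kcat/Km = 8.83/2.65 = 3.33 μM⁻¹·s⁻¹.

3.33 μM⁻¹·s⁻¹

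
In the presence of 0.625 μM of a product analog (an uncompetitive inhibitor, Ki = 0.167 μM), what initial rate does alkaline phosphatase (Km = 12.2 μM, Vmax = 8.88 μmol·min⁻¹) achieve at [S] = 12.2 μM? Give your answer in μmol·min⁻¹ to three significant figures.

1.55 μmol·min⁻¹

α = 1 + [I]/Ki = 1 + 0.625/0.167 = 4.743.
For an uncompetitive inhibitor, both parameters are divided by α, giving Vmax/α and Km/α: Km,app = 2.57 μM, Vmax,app = 1.87 μmol·min⁻¹.
v = Vmax,app·[S]/(Km,app + [S]) = 1.87 × 12.2/(2.57 + 12.2) = 1.55 μmol·min⁻¹.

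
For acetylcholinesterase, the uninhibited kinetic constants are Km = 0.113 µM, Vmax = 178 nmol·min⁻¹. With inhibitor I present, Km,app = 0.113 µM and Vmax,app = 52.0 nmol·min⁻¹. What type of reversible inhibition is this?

Vmax decreases (178 → 52.0 nmol·min⁻¹) while Km is unchanged — pure noncompetitive inhibition.

noncompetitive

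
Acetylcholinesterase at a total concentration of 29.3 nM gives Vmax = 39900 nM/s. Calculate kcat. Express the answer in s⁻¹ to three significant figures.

kcat = Vmax/[E]total = 39900 nM/s / 29.3 nM = 1360 s⁻¹.

1360 s⁻¹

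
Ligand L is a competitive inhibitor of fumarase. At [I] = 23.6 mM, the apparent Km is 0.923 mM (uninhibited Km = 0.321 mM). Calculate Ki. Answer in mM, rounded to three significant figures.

12.6 mM

Competitive: Km,app = α·Km with α = 1 + [I]/Ki.
α = Km,app/Km = 0.923/0.321 = 2.875.
Ki = [I]/(α − 1) = 23.6/1.875 = 12.6 mM.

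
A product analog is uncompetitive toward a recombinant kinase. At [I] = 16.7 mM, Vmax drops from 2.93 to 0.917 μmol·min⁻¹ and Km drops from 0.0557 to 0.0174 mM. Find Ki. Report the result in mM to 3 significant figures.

Uncompetitive: Vmax,app = Vmax/α (and Km,app = Km/α) with α = 1 + [I]/Ki.
α = Vmax/Vmax,app = 2.93/0.917 = 3.195.
Since α = 1 + [I]/Ki, [I]/Ki = 3.195 − 1 = 2.195 and Ki = 16.7/2.195 = 7.61 mM.

7.61 mM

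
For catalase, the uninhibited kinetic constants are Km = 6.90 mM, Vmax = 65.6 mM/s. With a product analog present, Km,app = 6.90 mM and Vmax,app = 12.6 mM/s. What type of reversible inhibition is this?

Vmax decreases (65.6 → 12.6 mM/s) while Km is unchanged — pure noncompetitive inhibition.

noncompetitive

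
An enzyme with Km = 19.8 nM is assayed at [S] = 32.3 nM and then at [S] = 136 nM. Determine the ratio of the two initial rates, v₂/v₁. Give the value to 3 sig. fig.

1.41

Since Vmax cancels, v₂/v₁ = [S]₂(Km+[S]₁) / [S]₁(Km+[S]₂).
= 136×(19.8+32.3) / (32.3×(19.8+136)) = 7086/5032 = 1.41.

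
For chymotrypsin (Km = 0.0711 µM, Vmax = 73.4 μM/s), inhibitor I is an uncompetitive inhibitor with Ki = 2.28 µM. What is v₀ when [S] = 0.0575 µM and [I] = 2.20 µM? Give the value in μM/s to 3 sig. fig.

22.9 μM/s

α = 1 + [I]/Ki = 1 + 2.20/2.28 = 1.965.
For an uncompetitive inhibitor, both parameters are divided by α, giving Vmax/α and Km/α: Km,app = 0.0362 µM, Vmax,app = 37.4 μM/s.
v = Vmax,app·[S]/(Km,app + [S]) = 37.4 × 0.0575/(0.0362 + 0.0575) = 22.9 μM/s.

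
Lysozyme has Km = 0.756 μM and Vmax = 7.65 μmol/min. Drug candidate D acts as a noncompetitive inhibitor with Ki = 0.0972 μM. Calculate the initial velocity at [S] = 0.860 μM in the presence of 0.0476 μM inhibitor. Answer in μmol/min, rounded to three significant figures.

2.73 μmol/min

α = 1 + [I]/Ki = 1 + 0.0476/0.0972 = 1.490.
For a noncompetitive inhibitor, Vmax is reduced to Vmax/α while Km is unchanged: Km,app = 0.756 μM, Vmax,app = 5.14 μmol/min.
v = Vmax,app·[S]/(Km,app + [S]) = 5.14 × 0.860/(0.756 + 0.860) = 2.73 μmol/min.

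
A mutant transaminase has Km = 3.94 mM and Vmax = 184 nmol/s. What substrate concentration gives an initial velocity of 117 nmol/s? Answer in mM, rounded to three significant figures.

The required fractional saturation is v/Vmax = 117/184 = 0.6359.
Then [S]/(Km+[S]) = 0.6359 ⇒ [S] = 3.94 × 0.6359/(1 − 0.6359) = 6.88 mM.

6.88 mM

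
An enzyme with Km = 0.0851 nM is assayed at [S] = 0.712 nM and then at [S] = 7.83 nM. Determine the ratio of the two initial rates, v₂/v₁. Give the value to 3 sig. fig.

Since Vmax cancels, v₂/v₁ = [S]₂(Km+[S]₁) / [S]₁(Km+[S]₂).
= 7.83×(0.0851+0.712) / (0.712×(0.0851+7.83)) = 6.241/5.636 = 1.11.

1.11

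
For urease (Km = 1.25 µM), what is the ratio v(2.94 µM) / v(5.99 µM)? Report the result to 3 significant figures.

Since Vmax cancels, v₂/v₁ = [S]₂(Km+[S]₁) / [S]₁(Km+[S]₂).
= 2.94×(1.25+5.99) / (5.99×(1.25+2.94)) = 21.29/25.10 = 0.848.

0.848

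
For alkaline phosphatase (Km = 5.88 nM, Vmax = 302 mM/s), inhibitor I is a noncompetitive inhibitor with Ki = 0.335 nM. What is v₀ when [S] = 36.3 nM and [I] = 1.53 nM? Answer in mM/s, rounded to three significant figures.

46.7 mM/s

α = 1 + [I]/Ki = 1 + 1.53/0.335 = 5.567.
For a noncompetitive inhibitor, Vmax is reduced to Vmax/α while Km is unchanged: Km,app = 5.88 nM, Vmax,app = 54.2 mM/s.
v = Vmax,app·[S]/(Km,app + [S]) = 54.2 × 36.3/(5.88 + 36.3) = 46.7 mM/s.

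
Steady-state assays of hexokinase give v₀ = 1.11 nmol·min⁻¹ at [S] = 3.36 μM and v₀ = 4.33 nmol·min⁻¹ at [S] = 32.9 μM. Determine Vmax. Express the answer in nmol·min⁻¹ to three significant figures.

6.46 nmol·min⁻¹

In reciprocal form, 1/v = (Km/Vmax)·(1/[S]) + 1/Vmax. The two points give (1/[S], 1/v) = (0.2976, 0.9009) and (0.03040, 0.2309).
Slope = (0.9009 − 0.2309)/(0.2976 − 0.03040) = 2.507; intercept = 0.9009 − 2.507×0.2976 = 0.1547.
Vmax = 1/intercept = 6.46 nmol·min⁻¹; Km = slope × Vmax = 2.507 × 6.46 = 16.2 μM.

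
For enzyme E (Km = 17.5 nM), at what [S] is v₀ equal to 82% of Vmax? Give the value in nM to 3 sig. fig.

79.7 nM

v/Vmax = [S]/(Km+[S]) = 0.82, so [S] = Km·0.82/(1 − 0.82) = 17.5 × 4.556.
[S] = 79.7 nM.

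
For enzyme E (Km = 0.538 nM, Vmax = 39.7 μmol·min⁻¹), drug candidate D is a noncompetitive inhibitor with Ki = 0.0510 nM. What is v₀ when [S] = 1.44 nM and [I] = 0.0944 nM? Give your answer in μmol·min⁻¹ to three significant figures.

10.1 μmol·min⁻¹

With α = 1 + [I]/Ki = 1 + 0.0944/0.0510 = 2.851, the noncompetitive rate law is v = (Vmax/α)·[S] / (Km + [S]).
v = (39.7/2.851)×1.44 / (0.538 + 1.44) = 20.05/1.978 = 10.1 μmol·min⁻¹.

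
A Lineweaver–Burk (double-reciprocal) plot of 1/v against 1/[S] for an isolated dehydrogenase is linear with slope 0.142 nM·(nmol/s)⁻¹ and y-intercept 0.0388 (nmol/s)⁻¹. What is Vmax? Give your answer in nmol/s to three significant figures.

25.8 nmol/s

The y-intercept of a Lineweaver–Burk plot equals 1/Vmax, so Vmax = 1/0.0388 = 25.8 nmol/s.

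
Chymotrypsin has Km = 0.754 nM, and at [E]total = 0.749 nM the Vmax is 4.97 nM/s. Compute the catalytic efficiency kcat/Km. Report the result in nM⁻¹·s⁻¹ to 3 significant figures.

kcat = Vmax/[E]total = 4.97/0.749 = 6.64 s⁻¹.
kcat/Km = 6.64/0.754 = 8.80 nM⁻¹·s⁻¹.

8.80 nM⁻¹·s⁻¹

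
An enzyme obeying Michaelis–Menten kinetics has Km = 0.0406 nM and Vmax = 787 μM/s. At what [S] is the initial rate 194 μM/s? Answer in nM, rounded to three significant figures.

0.0133 nM

Rearranging v = Vmax[S]/(Km+[S]) gives [S] = Km·v/(Vmax − v).
[S] = 0.0406 × 194 / (787 − 194) = 7.876/593.0 = 0.0133 nM.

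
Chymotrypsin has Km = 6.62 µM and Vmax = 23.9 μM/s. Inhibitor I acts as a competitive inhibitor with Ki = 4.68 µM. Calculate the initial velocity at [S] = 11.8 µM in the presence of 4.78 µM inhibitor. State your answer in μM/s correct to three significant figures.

11.2 μM/s

With α = 1 + [I]/Ki = 1 + 4.78/4.68 = 2.021, the competitive rate law is v = Vmax[S] / (αKm + [S]).
v = 23.9×11.8 / (2.021×6.62 + 11.8) = 282.0/25.18 = 11.2 μM/s.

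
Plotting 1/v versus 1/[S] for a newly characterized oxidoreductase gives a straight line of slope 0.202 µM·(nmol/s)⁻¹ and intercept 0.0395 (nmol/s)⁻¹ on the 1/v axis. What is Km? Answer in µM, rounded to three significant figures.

5.11 µM

y-intercept = 1/Vmax ⇒ Vmax = 25.3 nmol/s; slope = Km/Vmax ⇒ Km = slope × Vmax.
Km = 0.202 × 25.3 = 5.11 µM.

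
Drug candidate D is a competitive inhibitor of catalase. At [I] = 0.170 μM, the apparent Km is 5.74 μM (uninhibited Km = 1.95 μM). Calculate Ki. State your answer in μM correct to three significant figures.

0.0875 μM

Competitive: Km,app = α·Km with α = 1 + [I]/Ki.
α = Km,app/Km = 5.74/1.95 = 2.944.
Since α = 1 + [I]/Ki, [I]/Ki = 2.944 − 1 = 1.944 and Ki = 0.170/1.944 = 0.0875 μM.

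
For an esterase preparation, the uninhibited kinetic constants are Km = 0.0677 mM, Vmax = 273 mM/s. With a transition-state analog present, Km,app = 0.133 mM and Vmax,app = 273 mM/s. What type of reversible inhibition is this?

Km increases (0.0677 → 0.133 mM) while Vmax is unchanged — the hallmark of competitive inhibition.

competitive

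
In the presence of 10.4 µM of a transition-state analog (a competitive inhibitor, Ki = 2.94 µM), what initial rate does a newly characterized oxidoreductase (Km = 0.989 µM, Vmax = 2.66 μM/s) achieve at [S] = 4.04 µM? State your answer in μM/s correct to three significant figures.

α = 1 + [I]/Ki = 1 + 10.4/2.94 = 4.537.
For a competitive inhibitor, Vmax is unchanged and the apparent Km becomes α·Km: Km,app = 4.49 µM, Vmax,app = 2.66 μM/s.
v = Vmax,app·[S]/(Km,app + [S]) = 2.66 × 4.04/(4.49 + 4.04) = 1.26 μM/s.

1.26 μM/s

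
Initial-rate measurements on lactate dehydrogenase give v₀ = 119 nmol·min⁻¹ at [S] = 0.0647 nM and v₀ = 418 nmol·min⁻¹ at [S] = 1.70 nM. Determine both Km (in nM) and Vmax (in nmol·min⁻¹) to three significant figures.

Km = 0.188 nM; Vmax = 464 nmol·min⁻¹

In reciprocal form, 1/v = (Km/Vmax)·(1/[S]) + 1/Vmax. The two points give (1/[S], 1/v) = (15.46, 0.008403) and (0.5882, 0.002392).
Slope = (0.008403 − 0.002392)/(15.46 − 0.5882) = 0.0004043; intercept = 0.008403 − 0.0004043×15.46 = 0.002155.
Vmax = 1/intercept = 464 nmol·min⁻¹; Km = slope × Vmax = 0.0004043 × 464 = 0.188 nM.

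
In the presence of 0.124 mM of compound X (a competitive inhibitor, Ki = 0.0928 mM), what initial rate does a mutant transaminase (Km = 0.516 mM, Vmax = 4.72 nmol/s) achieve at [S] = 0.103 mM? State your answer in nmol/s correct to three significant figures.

α = 1 + [I]/Ki = 1 + 0.124/0.0928 = 2.336.
For a competitive inhibitor, Vmax is unchanged and the apparent Km becomes α·Km: Km,app = 1.21 mM, Vmax,app = 4.72 nmol/s.
v = Vmax,app·[S]/(Km,app + [S]) = 4.72 × 0.103/(1.21 + 0.103) = 0.372 nmol/s.

0.372 nmol/s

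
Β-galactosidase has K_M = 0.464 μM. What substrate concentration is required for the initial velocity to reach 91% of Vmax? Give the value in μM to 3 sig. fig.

4.69 μM

v/Vmax = [S]/(Km+[S]) = 0.91, so [S] = Km·0.91/(1 − 0.91) = 0.464 × 10.11.
[S] = 4.69 μM.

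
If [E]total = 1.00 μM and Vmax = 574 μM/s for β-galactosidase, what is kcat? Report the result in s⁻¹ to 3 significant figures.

574 s⁻¹

kcat = Vmax/[E]total = 574 μM/s / 1.00 μM = 574 s⁻¹.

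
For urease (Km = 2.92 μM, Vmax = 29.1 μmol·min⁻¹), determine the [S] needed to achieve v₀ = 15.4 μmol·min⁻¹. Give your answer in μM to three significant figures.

Rearranging v = Vmax[S]/(Km+[S]) gives [S] = Km·v/(Vmax − v).
[S] = 2.92 × 15.4 / (29.1 − 15.4) = 44.97/13.70 = 3.28 μM.

3.28 μM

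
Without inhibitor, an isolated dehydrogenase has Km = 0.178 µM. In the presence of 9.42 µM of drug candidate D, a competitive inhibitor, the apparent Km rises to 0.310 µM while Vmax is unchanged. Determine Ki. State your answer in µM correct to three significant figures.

12.7 µM

Competitive: Km,app = α·Km with α = 1 + [I]/Ki.
α = Km,app/Km = 0.310/0.178 = 1.742.
Since α = 1 + [I]/Ki, [I]/Ki = 1.742 − 1 = 0.7416 and Ki = 9.42/0.7416 = 12.7 µM.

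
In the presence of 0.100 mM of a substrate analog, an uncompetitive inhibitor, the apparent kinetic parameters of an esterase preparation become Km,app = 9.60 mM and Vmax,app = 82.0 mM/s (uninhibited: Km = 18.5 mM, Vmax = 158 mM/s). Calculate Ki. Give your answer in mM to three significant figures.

0.108 mM

Uncompetitive: Vmax,app = Vmax/α (and Km,app = Km/α) with α = 1 + [I]/Ki.
α = Vmax/Vmax,app = 158/82.0 = 1.927.
Since α = 1 + [I]/Ki, [I]/Ki = 1.927 − 1 = 0.9268 and Ki = 0.100/0.9268 = 0.108 mM.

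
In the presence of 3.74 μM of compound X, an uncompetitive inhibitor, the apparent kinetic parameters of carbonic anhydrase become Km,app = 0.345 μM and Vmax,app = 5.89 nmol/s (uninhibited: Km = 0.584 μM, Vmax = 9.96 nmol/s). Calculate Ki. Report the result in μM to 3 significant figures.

Uncompetitive: Vmax,app = Vmax/α (and Km,app = Km/α) with α = 1 + [I]/Ki.
α = Vmax/Vmax,app = 9.96/5.89 = 1.691.
Ki = [I]/(α − 1) = 3.74/0.6910 = 5.41 μM.

5.41 μM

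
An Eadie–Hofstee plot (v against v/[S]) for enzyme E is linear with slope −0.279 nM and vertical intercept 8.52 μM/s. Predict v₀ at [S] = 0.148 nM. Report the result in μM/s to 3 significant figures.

2.95 μM/s

In the Eadie–Hofstee form v = Vmax − Km·(v/[S]), the slope is −Km and the intercept is Vmax, so Km = 0.279 nM and Vmax = 8.52 μM/s.
v = 8.52 × 0.148/(0.279 + 0.148) = 2.95 μM/s.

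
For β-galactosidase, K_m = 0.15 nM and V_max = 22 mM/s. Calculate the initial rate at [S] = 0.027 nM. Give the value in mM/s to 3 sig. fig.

v = Vmax·[S]/(Km + [S]) = 22 × 0.027 / (0.15 + 0.027)
  = 0.5940 / 0.1770 = 3.36 mM/s.

3.36 mM/s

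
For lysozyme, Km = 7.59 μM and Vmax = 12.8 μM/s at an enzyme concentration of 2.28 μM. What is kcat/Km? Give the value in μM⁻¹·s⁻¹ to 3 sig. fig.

0.740 μM⁻¹·s⁻¹

kcat = Vmax/[E]total = 12.8/2.28 = 5.61 s⁻¹.
kcat/Km = 5.61/7.59 = 0.740 μM⁻¹·s⁻¹.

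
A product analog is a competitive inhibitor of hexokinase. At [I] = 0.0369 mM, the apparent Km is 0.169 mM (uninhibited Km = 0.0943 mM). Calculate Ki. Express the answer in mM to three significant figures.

Competitive: Km,app = α·Km with α = 1 + [I]/Ki.
α = Km,app/Km = 0.169/0.0943 = 1.792.
Since α = 1 + [I]/Ki, [I]/Ki = 1.792 − 1 = 0.7922 and Ki = 0.0369/0.7922 = 0.0466 mM.

0.0466 mM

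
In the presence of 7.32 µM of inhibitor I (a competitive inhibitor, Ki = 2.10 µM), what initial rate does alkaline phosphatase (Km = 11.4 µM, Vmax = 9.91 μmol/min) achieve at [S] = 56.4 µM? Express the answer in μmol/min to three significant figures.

5.20 μmol/min

α = 1 + [I]/Ki = 1 + 7.32/2.10 = 4.486.
For a competitive inhibitor, Vmax is unchanged and the apparent Km becomes α·Km: Km,app = 51.1 µM, Vmax,app = 9.91 μmol/min.
v = Vmax,app·[S]/(Km,app + [S]) = 9.91 × 56.4/(51.1 + 56.4) = 5.20 μmol/min.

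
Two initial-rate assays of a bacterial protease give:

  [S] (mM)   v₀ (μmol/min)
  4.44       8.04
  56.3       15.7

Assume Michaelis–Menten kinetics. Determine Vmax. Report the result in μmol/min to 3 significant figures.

17.1 μmol/min

From v = Vmax[S]/(Km+[S]), each point gives Vmax = v(Km+[S])/[S].
Equating: 8.04(Km+4.44)/4.44 = 15.7(Km+56.3)/56.3.
1.811·Km + 8.04 = 0.2789·Km + 15.7, so (1.811 − 0.2789)·Km = 15.7 − 8.04.
Km = 7.660/1.532 = 5.00 mM; then Vmax = 8.04(5.00+4.44)/4.44 = 17.1 μmol/min.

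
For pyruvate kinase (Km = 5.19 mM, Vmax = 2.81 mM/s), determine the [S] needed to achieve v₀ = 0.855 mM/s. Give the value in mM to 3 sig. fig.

2.27 mM

The required fractional saturation is v/Vmax = 0.855/2.81 = 0.3043.
Then [S]/(Km+[S]) = 0.3043 ⇒ [S] = 5.19 × 0.3043/(1 − 0.3043) = 2.27 mM.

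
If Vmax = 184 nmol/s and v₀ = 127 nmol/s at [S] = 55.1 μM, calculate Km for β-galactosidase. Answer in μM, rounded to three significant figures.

24.7 μM

From v = Vmax[S]/(Km+[S]), Km = [S](Vmax − v)/v.
Km = 55.1 × (184 − 127) / 127 = 3141/127 = 24.7 μM.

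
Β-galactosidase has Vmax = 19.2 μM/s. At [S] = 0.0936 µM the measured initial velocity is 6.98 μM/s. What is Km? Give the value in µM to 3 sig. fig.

0.164 µM

From v = Vmax[S]/(Km+[S]), Km = [S](Vmax − v)/v.
Km = 0.0936 × (19.2 − 6.98) / 6.98 = 1.144/6.98 = 0.164 µM.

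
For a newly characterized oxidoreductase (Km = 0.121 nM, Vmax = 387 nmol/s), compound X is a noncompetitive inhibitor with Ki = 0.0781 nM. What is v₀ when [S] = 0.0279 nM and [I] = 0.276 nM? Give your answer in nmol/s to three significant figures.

With α = 1 + [I]/Ki = 1 + 0.276/0.0781 = 4.534, the noncompetitive rate law is v = (Vmax/α)·[S] / (Km + [S]).
v = (387/4.534)×0.0279 / (0.121 + 0.0279) = 2.381/0.1489 = 16.0 nmol/s.

16.0 nmol/s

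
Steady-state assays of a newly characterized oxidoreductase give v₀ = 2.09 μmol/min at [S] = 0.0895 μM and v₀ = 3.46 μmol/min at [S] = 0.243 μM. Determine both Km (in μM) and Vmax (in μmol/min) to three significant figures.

Km = 0.150 μM; Vmax = 5.60 μmol/min

In reciprocal form, 1/v = (Km/Vmax)·(1/[S]) + 1/Vmax. The two points give (1/[S], 1/v) = (11.17, 0.4785) and (4.115, 0.2890).
Slope = (0.4785 − 0.2890)/(11.17 − 4.115) = 0.02684; intercept = 0.4785 − 0.02684×11.17 = 0.1786.
Vmax = 1/intercept = 5.60 μmol/min; Km = slope × Vmax = 0.02684 × 5.60 = 0.150 μM.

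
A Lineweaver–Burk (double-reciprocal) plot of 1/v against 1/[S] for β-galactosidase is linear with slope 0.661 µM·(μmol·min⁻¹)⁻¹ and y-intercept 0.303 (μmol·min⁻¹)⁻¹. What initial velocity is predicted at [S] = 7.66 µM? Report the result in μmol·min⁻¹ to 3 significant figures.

2.57 μmol·min⁻¹

The y-intercept is 1/Vmax, so Vmax = 1/0.303 = 3.30 μmol·min⁻¹.
The slope is Km/Vmax, so Km = 0.661 × 3.30 = 2.18 µM.
Then v = 3.30 × 7.66/(2.18 + 7.66) = 2.57 μmol·min⁻¹.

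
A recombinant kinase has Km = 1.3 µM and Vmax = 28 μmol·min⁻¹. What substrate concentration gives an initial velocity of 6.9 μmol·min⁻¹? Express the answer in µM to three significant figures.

The required fractional saturation is v/Vmax = 6.9/28 = 0.2464.
Then [S]/(Km+[S]) = 0.2464 ⇒ [S] = 1.3 × 0.2464/(1 − 0.2464) = 0.425 µM.

0.425 µM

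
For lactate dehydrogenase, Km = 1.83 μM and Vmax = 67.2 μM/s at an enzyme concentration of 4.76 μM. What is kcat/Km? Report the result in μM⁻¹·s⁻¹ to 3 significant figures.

7.71 μM⁻¹·s⁻¹

kcat = Vmax/[E]total = 67.2/4.76 = 14.1 s⁻¹.
kcat/Km = 14.1/1.83 = 7.71 μM⁻¹·s⁻¹.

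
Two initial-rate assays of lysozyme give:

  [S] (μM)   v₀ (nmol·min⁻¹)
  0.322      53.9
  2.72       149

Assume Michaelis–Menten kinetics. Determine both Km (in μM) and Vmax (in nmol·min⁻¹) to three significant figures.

Km = 0.844 μM; Vmax = 195 nmol·min⁻¹

From v = Vmax[S]/(Km+[S]), each point gives Vmax = v(Km+[S])/[S].
Equating: 53.9(Km+0.322)/0.322 = 149(Km+2.72)/2.72.
167.4·Km + 53.9 = 54.78·Km + 149, so (167.4 − 54.78)·Km = 149 − 53.9.
Km = 95.10/112.6 = 0.844 μM; then Vmax = 53.9(0.844+0.322)/0.322 = 195 nmol·min⁻¹.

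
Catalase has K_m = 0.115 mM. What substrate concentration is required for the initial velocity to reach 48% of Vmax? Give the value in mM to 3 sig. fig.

v/Vmax = [S]/(Km+[S]) = 0.48, so [S] = Km·0.48/(1 − 0.48) = 0.115 × 0.9231.
[S] = 0.106 mM.

0.106 mM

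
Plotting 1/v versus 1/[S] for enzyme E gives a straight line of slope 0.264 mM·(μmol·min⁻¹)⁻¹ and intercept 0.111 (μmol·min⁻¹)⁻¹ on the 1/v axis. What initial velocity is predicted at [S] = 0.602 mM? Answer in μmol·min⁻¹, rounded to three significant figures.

The y-intercept is 1/Vmax, so Vmax = 1/0.111 = 9.01 μmol·min⁻¹.
The slope is Km/Vmax, so Km = 0.264 × 9.01 = 2.38 mM.
Then v = 9.01 × 0.602/(2.38 + 0.602) = 1.82 μmol·min⁻¹.

1.82 μmol·min⁻¹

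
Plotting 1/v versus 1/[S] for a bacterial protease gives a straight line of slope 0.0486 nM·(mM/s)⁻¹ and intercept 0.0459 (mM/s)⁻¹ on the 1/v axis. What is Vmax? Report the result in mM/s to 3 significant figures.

21.8 mM/s

The y-intercept of a Lineweaver–Burk plot equals 1/Vmax, so Vmax = 1/0.0459 = 21.8 mM/s.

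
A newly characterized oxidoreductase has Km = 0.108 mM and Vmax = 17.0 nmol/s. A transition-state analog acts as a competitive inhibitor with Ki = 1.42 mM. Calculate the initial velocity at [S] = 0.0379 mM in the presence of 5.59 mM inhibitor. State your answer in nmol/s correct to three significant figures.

1.13 nmol/s

With α = 1 + [I]/Ki = 1 + 5.59/1.42 = 4.937, the competitive rate law is v = Vmax[S] / (αKm + [S]).
v = 17.0×0.0379 / (4.937×0.108 + 0.0379) = 0.6443/0.5711 = 1.13 nmol/s.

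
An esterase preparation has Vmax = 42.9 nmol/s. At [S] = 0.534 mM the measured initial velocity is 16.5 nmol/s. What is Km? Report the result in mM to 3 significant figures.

0.854 mM

v/Vmax = 16.5/42.9 = 0.3846 = [S]/(Km+[S]).
So Km + [S] = [S]/0.3846 = 1.388 mM, giving Km = 1.388 − 0.534 = 0.854 mM.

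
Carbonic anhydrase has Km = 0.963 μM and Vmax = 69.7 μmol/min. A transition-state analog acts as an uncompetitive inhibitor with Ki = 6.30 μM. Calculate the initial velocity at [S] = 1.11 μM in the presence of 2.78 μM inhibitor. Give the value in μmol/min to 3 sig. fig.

With α = 1 + [I]/Ki = 1 + 2.78/6.30 = 1.441, the uncompetitive rate law is v = (Vmax/α)·[S] / (Km/α + [S]).
v = (69.7/1.441)×1.11 / (0.963/1.441 + 1.11) = 53.68/1.778 = 30.2 μmol/min.

30.2 μmol/min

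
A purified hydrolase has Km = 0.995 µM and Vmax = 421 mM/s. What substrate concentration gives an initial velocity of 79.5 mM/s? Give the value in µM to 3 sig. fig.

The required fractional saturation is v/Vmax = 79.5/421 = 0.1888.
Then [S]/(Km+[S]) = 0.1888 ⇒ [S] = 0.995 × 0.1888/(1 − 0.1888) = 0.232 µM.

0.232 µM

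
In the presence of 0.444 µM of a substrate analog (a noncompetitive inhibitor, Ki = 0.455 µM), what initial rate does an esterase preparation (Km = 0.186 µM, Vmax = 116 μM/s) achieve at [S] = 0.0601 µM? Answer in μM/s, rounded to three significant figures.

α = 1 + [I]/Ki = 1 + 0.444/0.455 = 1.976.
For a noncompetitive inhibitor, Vmax is reduced to Vmax/α while Km is unchanged: Km,app = 0.186 µM, Vmax,app = 58.7 μM/s.
v = Vmax,app·[S]/(Km,app + [S]) = 58.7 × 0.0601/(0.186 + 0.0601) = 14.3 μM/s.

14.3 μM/s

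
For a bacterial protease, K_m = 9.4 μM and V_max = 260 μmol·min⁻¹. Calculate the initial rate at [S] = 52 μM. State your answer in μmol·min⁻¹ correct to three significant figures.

v = Vmax·[S]/(Km + [S]) = 260 × 52 / (9.4 + 52)
  = 13520 / 61.40 = 220 μmol·min⁻¹.

220 μmol·min⁻¹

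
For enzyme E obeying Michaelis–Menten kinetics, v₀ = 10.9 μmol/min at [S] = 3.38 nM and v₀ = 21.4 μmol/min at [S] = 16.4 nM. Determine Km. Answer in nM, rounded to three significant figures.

From v = Vmax[S]/(Km+[S]), each point gives Vmax = v(Km+[S])/[S].
Equating: 10.9(Km+3.38)/3.38 = 21.4(Km+16.4)/16.4.
3.225·Km + 10.9 = 1.305·Km + 21.4, so (3.225 − 1.305)·Km = 21.4 − 10.9.
Km = 10.50/1.920 = 5.47 nM; then Vmax = 10.9(5.47+3.38)/3.38 = 28.5 μmol/min.

5.47 nM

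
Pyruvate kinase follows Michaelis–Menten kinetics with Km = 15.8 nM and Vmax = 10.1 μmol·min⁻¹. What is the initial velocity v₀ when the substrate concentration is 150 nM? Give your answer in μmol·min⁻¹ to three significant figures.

v = Vmax·[S]/(Km + [S]) = 10.1 × 150 / (15.8 + 150)
  = 1515 / 165.8 = 9.14 μmol·min⁻¹.

9.14 μmol·min⁻¹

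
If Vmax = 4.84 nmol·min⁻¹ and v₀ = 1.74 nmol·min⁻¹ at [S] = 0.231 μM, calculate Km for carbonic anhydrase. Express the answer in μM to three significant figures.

v/Vmax = 1.74/4.84 = 0.3595 = [S]/(Km+[S]).
So Km + [S] = [S]/0.3595 = 0.6426 μM, giving Km = 0.6426 − 0.231 = 0.412 μM.

0.412 μM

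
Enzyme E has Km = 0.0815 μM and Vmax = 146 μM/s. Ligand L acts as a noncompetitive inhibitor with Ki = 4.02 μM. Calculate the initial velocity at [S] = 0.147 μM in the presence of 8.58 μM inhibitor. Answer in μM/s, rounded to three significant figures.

α = 1 + [I]/Ki = 1 + 8.58/4.02 = 3.134.
For a noncompetitive inhibitor, Vmax is reduced to Vmax/α while Km is unchanged: Km,app = 0.0815 μM, Vmax,app = 46.6 μM/s.
v = Vmax,app·[S]/(Km,app + [S]) = 46.6 × 0.147/(0.0815 + 0.147) = 30.0 μM/s.

30.0 μM/s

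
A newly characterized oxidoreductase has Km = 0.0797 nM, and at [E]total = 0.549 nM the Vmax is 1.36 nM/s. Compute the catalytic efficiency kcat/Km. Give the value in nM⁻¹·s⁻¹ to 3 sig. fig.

31.1 nM⁻¹·s⁻¹

kcat = Vmax/[E]total = 1.36/0.549 = 2.48 s⁻¹.
kcat/Km = 2.48/0.0797 = 31.1 nM⁻¹·s⁻¹.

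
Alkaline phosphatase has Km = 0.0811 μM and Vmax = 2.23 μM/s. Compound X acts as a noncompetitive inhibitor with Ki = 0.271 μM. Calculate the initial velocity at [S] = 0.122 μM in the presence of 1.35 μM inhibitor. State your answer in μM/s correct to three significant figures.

0.224 μM/s

α = 1 + [I]/Ki = 1 + 1.35/0.271 = 5.982.
For a noncompetitive inhibitor, Vmax is reduced to Vmax/α while Km is unchanged: Km,app = 0.0811 μM, Vmax,app = 0.373 μM/s.
v = Vmax,app·[S]/(Km,app + [S]) = 0.373 × 0.122/(0.0811 + 0.122) = 0.224 μM/s.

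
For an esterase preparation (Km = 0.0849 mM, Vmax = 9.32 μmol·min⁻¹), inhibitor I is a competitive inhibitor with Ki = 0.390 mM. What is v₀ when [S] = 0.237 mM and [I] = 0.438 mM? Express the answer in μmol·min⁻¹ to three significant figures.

With α = 1 + [I]/Ki = 1 + 0.438/0.390 = 2.123, the competitive rate law is v = Vmax[S] / (αKm + [S]).
v = 9.32×0.237 / (2.123×0.0849 + 0.237) = 2.209/0.4172 = 5.29 μmol·min⁻¹.

5.29 μmol·min⁻¹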